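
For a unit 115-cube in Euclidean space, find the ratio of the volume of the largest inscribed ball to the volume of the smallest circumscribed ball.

V_in / V_out = (r_in/r_out)^115 = (1/√115)^115 = 115^(-115/2) ≈ 3.235e-119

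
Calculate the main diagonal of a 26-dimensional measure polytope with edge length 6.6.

||(6.6,6.6,...,6.6)|| = √(26)·6.6 ≈ 33.6535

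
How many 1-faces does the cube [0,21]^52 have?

Number of 1-faces = C(52,1)·2^(52-1) = 52·2251799813685248 = 117093590311632896.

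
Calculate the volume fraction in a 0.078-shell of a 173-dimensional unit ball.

Shell fraction = 1 - (1-0.078)^173 ≈ 0.9999992085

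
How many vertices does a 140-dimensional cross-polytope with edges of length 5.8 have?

An n-cross-polytope has 2n vertices; here n = 140, giving 280.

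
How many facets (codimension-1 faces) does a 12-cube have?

f_11(12-cube) = (12 choose 11) · 2^1 = 24.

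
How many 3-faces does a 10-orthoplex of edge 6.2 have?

An n-cross-polytope has 2^(k+1)·C(n,k+1) k-faces. Here 2^4·C(10,4) = 16·210 = 3360.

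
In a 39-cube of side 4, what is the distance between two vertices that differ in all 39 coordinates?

d = √(4² + 4² + ... + 4²) [39 terms] = √(39·4²) = 4√39 ≈ 24.98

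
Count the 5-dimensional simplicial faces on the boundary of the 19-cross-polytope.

Each 5-face is the convex hull of 6 vertices, one chosen as ±e_i from each of 6 distinct axes: 2^6·C(19,6) = 1736448.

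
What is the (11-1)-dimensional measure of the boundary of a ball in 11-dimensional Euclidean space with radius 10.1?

|∂B_11(10.1)| ≈ 2.28935e+11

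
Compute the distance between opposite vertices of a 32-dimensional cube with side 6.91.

The space diagonal of an n-cube of side s is s√n. Here 6.91·√32 ≈ 39.0889.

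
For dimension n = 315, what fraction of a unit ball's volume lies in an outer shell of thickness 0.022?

1 - (1-0.022)^315 ≈ 0.999095 ≈ 99.91%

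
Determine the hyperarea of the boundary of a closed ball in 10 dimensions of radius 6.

S = n·V_n(r)/r = 10·V_10(6)/6 (volume-to-surface relation), giving 839808·π^5 ≈ 2.56998e+08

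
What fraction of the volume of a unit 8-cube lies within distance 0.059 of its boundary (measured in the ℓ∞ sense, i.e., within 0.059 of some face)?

The inner cube has side 1-2·0.059 = 0.882 and volume (0.882)^8 ≈ 0.3662, so the shell holds 0.633774 of the volume.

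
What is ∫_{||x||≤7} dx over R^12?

V = 13841287201·π^6/720 ≈ 1.84818e+10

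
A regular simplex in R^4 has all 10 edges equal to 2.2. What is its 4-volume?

V_4 = √(5) · 2.2^4 / (4! · 2^(4/2)) ≈ 0.545638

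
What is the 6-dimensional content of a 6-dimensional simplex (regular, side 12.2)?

For a regular n-simplex with edge a, V = (a^n / n!)·√((n+1)/2^n). With a=12.2, n=6: V ≈ 1514.56.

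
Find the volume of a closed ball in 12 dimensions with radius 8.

The n-ball volume is π^(n/2)·r^n/Γ(n/2+1). With n=12, r=8: V = 4294967296·π^6/45 ≈ 9.17586e+10.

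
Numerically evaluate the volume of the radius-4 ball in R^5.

V = 8192·π^2/15 ≈ 5390.12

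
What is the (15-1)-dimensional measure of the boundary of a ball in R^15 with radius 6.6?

S_15(6.6) = 2·π^(15/2)·(6.6)^14 / Γ(15/2) ≈ 1.70269e+12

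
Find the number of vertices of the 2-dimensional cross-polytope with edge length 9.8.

The 2-dimensional cross-polytope has 2n = 2·2 = 4 vertices.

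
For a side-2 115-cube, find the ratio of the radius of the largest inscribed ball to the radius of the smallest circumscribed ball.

Ratio = (s/2)/(s√115/2) = 115^(-1/2) ≈ 0.0932505.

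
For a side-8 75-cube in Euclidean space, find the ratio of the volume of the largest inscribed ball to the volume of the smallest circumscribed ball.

Volume scales as r^n, and r_in/r_out = 1/√75, giving (1/√75)^75 ≈ 4.84398e-71.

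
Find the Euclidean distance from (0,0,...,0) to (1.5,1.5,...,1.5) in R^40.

d = √(1.5² + 1.5² + ... + 1.5²) [40 terms] = √(40·1.5²) = 1.5√40 ≈ 9.48683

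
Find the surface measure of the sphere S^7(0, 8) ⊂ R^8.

|∂B_8(8)| = 2097152·π^4/3 ≈ 6.80939e+07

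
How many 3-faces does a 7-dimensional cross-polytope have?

Number of 3-faces = 2^(3+1) · C(7,3+1) = 16 · 35 = 560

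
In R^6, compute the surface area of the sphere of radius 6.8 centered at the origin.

S = n·V_n(r)/r = 6·V_6(6.8)/6.8 (volume-to-surface relation), giving 450811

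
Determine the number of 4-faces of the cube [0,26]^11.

An n-cube has C(n,k)·2^(n-k) k-faces. Here C(11,4)·2^7 = 330·128 = 42240.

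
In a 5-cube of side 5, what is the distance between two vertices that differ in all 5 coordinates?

||(5,5,...,5)|| = √(5)·5 ≈ 11.1803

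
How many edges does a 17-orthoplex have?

Number of 1-faces = 2^(1+1) · C(17,1+1) = 4 · 136 = 544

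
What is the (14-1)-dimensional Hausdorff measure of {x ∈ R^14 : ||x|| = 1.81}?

S_14(1.81) = 2·π^(14/2)·(1.81)^13 / Γ(14/2) ≈ 18774.5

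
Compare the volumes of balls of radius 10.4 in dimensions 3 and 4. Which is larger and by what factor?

V_3(10.4) ≈ 4711.82, V_4(10.4) ≈ 57730.2. The 4-ball is larger by a factor of 12.25.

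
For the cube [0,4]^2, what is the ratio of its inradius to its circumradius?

r_in / r_out = (4/2) / (4√2/2) = 1/√2 ≈ 0.707107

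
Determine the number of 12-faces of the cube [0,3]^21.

An n-cube has C(n,k)·2^(n-k) k-faces. Here C(21,12)·2^9 = 293930·512 = 150492160.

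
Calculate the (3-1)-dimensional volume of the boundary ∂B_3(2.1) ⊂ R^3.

|∂B_3(2.1)| = 4πr² = 4π·(2.1)² ≈ 55.4177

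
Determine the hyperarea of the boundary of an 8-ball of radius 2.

S = n·V_n(r)/r = 8·V_8(2)/2 (volume-to-surface relation), giving 128·π^4/3 ≈ 4156.12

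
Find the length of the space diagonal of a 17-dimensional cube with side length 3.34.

||(3.34,3.34,...,3.34)|| = √(17)·3.34 ≈ 13.7712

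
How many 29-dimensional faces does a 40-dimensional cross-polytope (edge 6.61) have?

f_29(40-orthoplex) = 2^30 · (40 choose 30) = 910168561467523072.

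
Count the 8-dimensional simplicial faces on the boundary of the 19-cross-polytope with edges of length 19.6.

Each 8-face is the convex hull of 9 vertices, one chosen as ±e_i from each of 9 distinct axes: 2^9·C(19,9) = 47297536.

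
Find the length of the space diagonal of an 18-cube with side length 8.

The space diagonal of an n-cube of side s is s√n. Here 8·√18 ≈ 33.9411.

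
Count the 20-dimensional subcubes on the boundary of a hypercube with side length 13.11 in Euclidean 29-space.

f_20(29-cube) = (29 choose 20) · 2^9 = 5127682560.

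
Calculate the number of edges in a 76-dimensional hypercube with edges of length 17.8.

Each of the 2^76 = 75557863725914323419136 vertices has degree 76; total edges = 76·2^76/2 = 2871198821584744289927168.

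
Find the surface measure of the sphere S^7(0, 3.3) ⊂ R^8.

S_8(3.3) = 2·π^(8/2)·(3.3)^7 / Γ(8/2) ≈ 138381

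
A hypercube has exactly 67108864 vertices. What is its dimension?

Since 2^n = 67108864, we have n = 26.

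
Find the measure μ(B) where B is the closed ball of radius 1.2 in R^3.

V_3(1.2) = π^(3/2) · (1.2)^3 / Γ(3/2 + 1) ≈ 7.23823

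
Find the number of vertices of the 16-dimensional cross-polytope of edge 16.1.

Number of vertices = 2n = 32.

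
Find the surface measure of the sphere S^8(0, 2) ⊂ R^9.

S = n·V_n(r)/r = 9·V_9(2)/2 (volume-to-surface relation), giving 8192·π^4/105 ≈ 7599.76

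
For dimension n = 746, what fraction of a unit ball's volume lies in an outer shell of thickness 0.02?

1 - (1-0.02)^746 ≈ 0.9999997151 ≈ 99.999972%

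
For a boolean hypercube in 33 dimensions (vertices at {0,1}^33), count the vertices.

An n-cube has 2^n vertices; for n = 33 that is 2^33 = 8589934592.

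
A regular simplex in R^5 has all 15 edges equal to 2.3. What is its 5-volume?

Volume = 2.3^5 · √(6/2^5) / 5! ≈ 0.232252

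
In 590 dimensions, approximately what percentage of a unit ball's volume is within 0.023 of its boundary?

1 - (1-0.023)^590 ≈ 0.9999989091 ≈ 99.999891%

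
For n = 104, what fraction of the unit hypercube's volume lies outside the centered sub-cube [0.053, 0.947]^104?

Shell fraction = 1 - (1-0.106)^104 ≈ 0.999991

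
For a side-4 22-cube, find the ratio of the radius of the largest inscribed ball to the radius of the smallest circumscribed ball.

Ratio = (s/2)/(s√22/2) = 22^(-1/2) ≈ 0.213201.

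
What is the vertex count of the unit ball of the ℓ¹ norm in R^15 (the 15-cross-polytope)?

Number of vertices = 2n = 30.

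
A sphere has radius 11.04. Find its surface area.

S = n·V_n(r)/r = 3·V_3(11.04)/11.04 (volume-to-surface relation), giving 4πr² = 4π·(11.04)² ≈ 1531.61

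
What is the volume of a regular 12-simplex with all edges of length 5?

Volume = 5^12 · √(13/2^12) / 12! ≈ 0.0287141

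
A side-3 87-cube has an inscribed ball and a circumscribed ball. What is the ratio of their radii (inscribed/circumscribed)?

Ratio = (s/2)/(s√87/2) = 87^(-1/2) ≈ 0.107211.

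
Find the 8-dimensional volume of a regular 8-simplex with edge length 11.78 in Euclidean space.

V_8 = √(9) · 11.78^8 / (8! · 2^(8/2)) ≈ 1724.42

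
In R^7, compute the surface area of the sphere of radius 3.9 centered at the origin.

|∂B_7(3.9)| ≈ 116377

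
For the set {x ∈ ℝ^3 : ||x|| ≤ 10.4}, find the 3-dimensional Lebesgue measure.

V_3(10.4) = π^(3/2) · (10.4)^3 / Γ(3/2 + 1) ≈ 4711.82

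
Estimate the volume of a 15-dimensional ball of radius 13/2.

V = 3937376385699289·π^7/19958400 ≈ 5.95841e+11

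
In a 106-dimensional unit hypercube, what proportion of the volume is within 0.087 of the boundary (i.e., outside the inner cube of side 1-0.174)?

Shell fraction = 1 - (1-0.174)^106 ≈ 0.9999999984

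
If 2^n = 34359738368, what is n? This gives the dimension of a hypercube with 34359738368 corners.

n = log_2(34359738368) = 35.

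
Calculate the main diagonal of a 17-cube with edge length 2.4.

The space diagonal of an n-cube of side s is s√n. Here 2.4·√17 ≈ 9.89545.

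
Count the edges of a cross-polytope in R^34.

An n-cross-polytope has 2^(k+1)·C(n,k+1) k-faces. Here 2^2·C(34,2) = 4·561 = 2244.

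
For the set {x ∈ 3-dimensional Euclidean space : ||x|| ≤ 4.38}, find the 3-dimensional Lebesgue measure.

Volume = π^{3/2}·(4.38)^3/Γ(5/2) ≈ 351.974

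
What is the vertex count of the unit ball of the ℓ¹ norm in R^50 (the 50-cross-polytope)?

The vertices are ±e_1, ..., ±e_50, so there are 2·50 = 100.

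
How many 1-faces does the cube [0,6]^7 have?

Number of 1-faces = C(7,1)·2^(7-1) = 7·64 = 448.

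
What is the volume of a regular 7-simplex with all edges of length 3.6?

Volume = 3.6^7 · √(8/2^7) / 7! ≈ 0.388711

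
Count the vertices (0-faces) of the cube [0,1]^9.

The 9-cube has 2^9 = 512 vertices.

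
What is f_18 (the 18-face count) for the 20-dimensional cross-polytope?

An n-cross-polytope has 2^(k+1)·C(n,k+1) k-faces. Here 2^19·C(20,19) = 524288·20 = 10485760.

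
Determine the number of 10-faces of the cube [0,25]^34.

Number of 10-faces = C(34,10) · 2^(34-10) = 131128140 · 16777216 = 2199965128458240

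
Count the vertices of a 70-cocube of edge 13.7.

The vertices are ±e_1, ..., ±e_70, so there are 2·70 = 140.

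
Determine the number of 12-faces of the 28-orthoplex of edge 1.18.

Each 12-face is the convex hull of 13 vertices, one chosen as ±e_i from each of 13 distinct axes: 2^13·C(28,13) = 306726174720.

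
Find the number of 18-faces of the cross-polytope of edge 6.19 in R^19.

An n-cross-polytope has 2^(k+1)·C(n,k+1) k-faces. Here 2^19·C(19,19) = 524288·1 = 524288.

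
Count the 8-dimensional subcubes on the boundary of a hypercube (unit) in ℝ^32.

An n-cube has C(n,k)·2^(n-k) k-faces. Here C(32,8)·2^24 = 10518300·16777216 = 176467791052800.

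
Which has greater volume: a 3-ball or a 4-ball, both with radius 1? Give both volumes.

V_3(1) ≈ 4.18879. V_4(1) ≈ 4.9348. The 4-ball is larger.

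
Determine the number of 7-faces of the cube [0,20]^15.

Number of 7-faces = C(15,7) · 2^(15-7) = 6435 · 256 = 1647360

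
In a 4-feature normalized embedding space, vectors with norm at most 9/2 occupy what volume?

V_4(9/2) = π^(4/2) · (9/2)^4 / Γ(4/2 + 1) = 6561·π^2/32 ≈ 2023.58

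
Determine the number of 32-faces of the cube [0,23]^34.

f_32(34-cube) = (34 choose 32) · 2^2 = 2244.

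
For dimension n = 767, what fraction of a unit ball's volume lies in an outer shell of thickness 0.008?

1 - (1-0.008)^767 ≈ 0.997889 ≈ 99.79%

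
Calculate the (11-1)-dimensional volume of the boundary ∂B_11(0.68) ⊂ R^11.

The surface area of an n-ball is 2π^(n/2) r^(n-1) / Γ(n/2). For n=11, r=0.68: 0.438114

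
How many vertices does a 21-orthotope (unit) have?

An n-cube has 2^n vertices; for n = 21 that is 2^21 = 2097152.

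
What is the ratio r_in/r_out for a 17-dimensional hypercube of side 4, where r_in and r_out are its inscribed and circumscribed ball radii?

For an n-cube of any side s, the inradius is s/2 and the circumradius is s√n/2, so the ratio is 1/√17 ≈ 0.242536.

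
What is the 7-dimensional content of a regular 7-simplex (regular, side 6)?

V_7 = √(8) · 6^7 / (7! · 2^(7/2)) ≈ 13.8857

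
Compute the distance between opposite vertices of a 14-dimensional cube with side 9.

The space diagonal of an n-cube of side s is s√n. Here 9·√14 ≈ 33.6749.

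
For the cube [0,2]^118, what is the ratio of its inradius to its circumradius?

r_in = 2/2 (half the side); r_out = 2√118/2 (half the diagonal). Ratio = 1/√118 ≈ 0.0920575.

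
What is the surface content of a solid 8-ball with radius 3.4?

S_8(3.4) = 2·π^(8/2)·(3.4)^7 / Γ(8/2) ≈ 170542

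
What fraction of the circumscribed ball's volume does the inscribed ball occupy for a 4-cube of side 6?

Volume scales as r^n, and r_in/r_out = 1/√4, giving (1/√4)^4 ≈ 0.0625.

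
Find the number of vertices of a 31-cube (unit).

Number of vertices = 2^31 = 2147483648.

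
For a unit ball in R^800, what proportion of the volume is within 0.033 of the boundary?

V(inner)/V(outer) = ((1-0.033)/1)^800 ≈ 2.194e-12, so the shell fraction is 1 - 2.194e-12.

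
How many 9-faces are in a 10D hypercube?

An n-cube has C(n,k)·2^(n-k) k-faces. Here C(10,9)·2^1 = 10·2 = 20.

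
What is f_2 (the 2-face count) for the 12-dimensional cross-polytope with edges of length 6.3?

An n-cross-polytope has 2^(k+1)·C(n,k+1) k-faces. Here 2^3·C(12,3) = 8·220 = 1760.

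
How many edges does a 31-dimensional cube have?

The 31-cube has n·2^(n-1) = 31·2^30 = 31·1073741824 = 33285996544 edges.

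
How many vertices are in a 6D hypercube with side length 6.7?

Number of 0-faces = C(6,0) · 2^(6-0) = 1 · 64 = 64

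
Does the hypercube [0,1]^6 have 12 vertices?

False. The 6-cube has 2^6 = 64 vertices.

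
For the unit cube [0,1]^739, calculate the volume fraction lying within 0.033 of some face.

The inner cube has side 1-2·0.033 = 0.934 and volume (0.934)^739 ≈ 1.22e-22, so the shell holds 1 - 1.22e-22 of the volume.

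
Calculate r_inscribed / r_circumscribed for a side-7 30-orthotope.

r_in / r_out = (7/2) / (7√30/2) = 1/√30 ≈ 0.182574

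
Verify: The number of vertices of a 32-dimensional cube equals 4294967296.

True. The 32-cube has 2^32 = 4294967296 vertices.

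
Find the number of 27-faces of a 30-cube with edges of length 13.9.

Number of 27-faces = C(30,27) · 2^(30-27) = 4060 · 8 = 32480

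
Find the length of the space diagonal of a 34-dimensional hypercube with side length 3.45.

||(3.45,3.45,...,3.45)|| = √(34)·3.45 ≈ 20.1168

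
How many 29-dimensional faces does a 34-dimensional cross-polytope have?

Number of 29-faces = 2^(29+1) · C(34,29+1) = 1073741824 · 46376 = 49795850829824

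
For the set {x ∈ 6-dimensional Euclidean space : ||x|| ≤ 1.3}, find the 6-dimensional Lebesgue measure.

Volume = π^{6/2}·(1.3)^6/Γ(4) ≈ 24.9436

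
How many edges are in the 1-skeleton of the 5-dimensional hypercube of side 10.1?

Each of the 2^5 = 32 vertices has degree 5; total edges = 5·2^5/2 = 80.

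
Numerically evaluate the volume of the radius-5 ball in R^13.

Volume = π^{13/2}·(5)^13/Γ(15/2) = 31250000000·π^6/27027 ≈ 1.11161e+09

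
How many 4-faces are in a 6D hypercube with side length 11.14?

Number of 4-faces = C(6,4) · 2^(6-4) = 15 · 4 = 60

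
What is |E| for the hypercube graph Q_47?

Each of the 2^47 = 140737488355328 vertices has degree 47; total edges = 47·2^47/2 = 3307330976350208.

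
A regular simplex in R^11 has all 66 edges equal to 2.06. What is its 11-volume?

V_11 = √(12) · 2.06^11 / (11! · 2^(11/2)) ≈ 5.43637e-06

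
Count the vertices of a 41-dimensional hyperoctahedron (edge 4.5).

The vertices are ±e_1, ..., ±e_41, so there are 2·41 = 82.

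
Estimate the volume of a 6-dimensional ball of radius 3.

V = 243·π^3/2 ≈ 3767.26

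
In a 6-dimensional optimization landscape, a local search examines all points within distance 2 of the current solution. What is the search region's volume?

The n-ball volume is π^(n/2)·r^n/Γ(n/2+1). With n=6, r=2: V = 32·π^3/3 ≈ 330.734.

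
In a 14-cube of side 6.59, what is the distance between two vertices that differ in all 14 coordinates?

The space diagonal of an n-cube of side s is s√n. Here 6.59·√14 ≈ 24.6575.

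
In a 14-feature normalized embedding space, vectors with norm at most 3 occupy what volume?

V = 531441·π^7/560 ≈ 2.86626e+06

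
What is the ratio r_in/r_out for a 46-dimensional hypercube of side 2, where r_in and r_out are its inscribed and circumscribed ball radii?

r_in = 2/2 (half the side); r_out = 2√46/2 (half the diagonal). Ratio = 1/√46 ≈ 0.147442.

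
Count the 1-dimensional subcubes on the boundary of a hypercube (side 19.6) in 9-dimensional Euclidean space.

f_1(9-cube) = (9 choose 1) · 2^8 = 2304.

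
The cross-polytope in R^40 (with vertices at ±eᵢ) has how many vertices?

The 40-dimensional cross-polytope has 2n = 2·40 = 80 vertices.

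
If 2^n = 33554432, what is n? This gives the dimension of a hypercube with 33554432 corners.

2^n = 33554432 ⇒ n = log_2(33554432) = 25.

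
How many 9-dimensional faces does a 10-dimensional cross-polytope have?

f_9(10-orthoplex) = 2^10 · (10 choose 10) = 1024.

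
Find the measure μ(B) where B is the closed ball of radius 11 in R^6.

V = 1771561·π^3/6 ≈ 9.15492e+06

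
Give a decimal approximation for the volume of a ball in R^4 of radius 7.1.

V_4(7.1) = π^(4/2) · (7.1)^4 / Γ(4/2 + 1) ≈ 12540.2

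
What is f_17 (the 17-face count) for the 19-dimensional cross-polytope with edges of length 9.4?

f_17(19-orthoplex) = 2^18 · (19 choose 18) = 4980736.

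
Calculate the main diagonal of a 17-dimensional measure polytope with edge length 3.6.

Diagonal = √17 · 3.6 ≈ 14.8432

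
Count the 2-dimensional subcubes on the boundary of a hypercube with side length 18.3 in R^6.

Number of 2-faces = C(6,2) · 2^(6-2) = 15 · 16 = 240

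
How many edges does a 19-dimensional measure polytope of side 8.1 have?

The 19-cube has n·2^(n-1) = 19·2^18 = 19·262144 = 4980736 edges.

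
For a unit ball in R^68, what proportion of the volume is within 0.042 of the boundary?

V(inner)/V(outer) = ((1-0.042)/1)^68 ≈ 0.05406, so the shell fraction is 0.945943.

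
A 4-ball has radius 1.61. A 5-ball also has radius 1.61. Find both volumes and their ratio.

V_4(1.61) ≈ 33.1568. V_5(1.61) ≈ 56.9414. Ratio V_4/V_5 ≈ 0.5823.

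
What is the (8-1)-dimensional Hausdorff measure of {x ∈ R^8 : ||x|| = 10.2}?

The surface area of an n-ball is 2π^(n/2) r^(n-1) / Γ(n/2). For n=8, r=10.2: 3.72975e+08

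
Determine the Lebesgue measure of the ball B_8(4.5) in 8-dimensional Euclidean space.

V = 14348907·π^4/2048 ≈ 682478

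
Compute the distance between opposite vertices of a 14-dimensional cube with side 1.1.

||(1.1,1.1,...,1.1)|| = √(14)·1.1 ≈ 4.11582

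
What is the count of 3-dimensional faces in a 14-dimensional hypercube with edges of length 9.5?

Choose 3 of 14 axes to span the face (C(14,3) = 364 ways), then fix each of the remaining 11 coordinates at one of its two extreme values (2^11 = 2048 ways): 364·2048 = 745472.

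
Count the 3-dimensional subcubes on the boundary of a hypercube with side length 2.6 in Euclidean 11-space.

f_3(11-cube) = (11 choose 3) · 2^8 = 42240.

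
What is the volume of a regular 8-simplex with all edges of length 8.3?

Volume = 8.3^8 · √(9/2^8) / 8! ≈ 104.738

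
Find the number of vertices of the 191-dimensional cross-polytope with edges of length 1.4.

An n-cross-polytope has 2n vertices; here n = 191, giving 382.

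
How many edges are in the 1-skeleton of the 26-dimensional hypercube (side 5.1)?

An n-cube has n·2^(n-1) edges. With n = 26: 26·33554432 = 872415232.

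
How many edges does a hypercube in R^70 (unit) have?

Each of the 2^70 = 1180591620717411303424 vertices has degree 70; total edges = 70·2^70/2 = 41320706725109395619840.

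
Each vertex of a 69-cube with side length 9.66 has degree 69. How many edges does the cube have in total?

Each of the 2^69 = 590295810358705651712 vertices has degree 69; total edges = 69·2^69/2 = 20365205457375344984064.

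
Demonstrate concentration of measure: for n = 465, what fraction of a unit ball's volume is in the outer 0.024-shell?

1 - (1-0.024)^465 ≈ 0.999988 ≈ 99.998758%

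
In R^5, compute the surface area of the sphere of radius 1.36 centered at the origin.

The surface area of an n-ball is 2π^(n/2) r^(n-1) / Γ(n/2). For n=5, r=1.36: 90.0376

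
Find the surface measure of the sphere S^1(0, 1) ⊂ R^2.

S = n·V_n(r)/r = 2·V_2(1)/1 (volume-to-surface relation), giving 2πr = 2π·1 ≈ 6.28319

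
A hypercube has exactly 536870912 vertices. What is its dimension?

2^n = 536870912 ⇒ n = log_2(536870912) = 29.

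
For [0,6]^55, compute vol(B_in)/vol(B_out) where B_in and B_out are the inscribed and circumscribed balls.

Volume scales as r^n, and r_in/r_out = 1/√55, giving (1/√55)^55 ≈ 1.38047e-48.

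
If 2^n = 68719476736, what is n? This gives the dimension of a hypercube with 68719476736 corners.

n = log_2(68719476736) = 36.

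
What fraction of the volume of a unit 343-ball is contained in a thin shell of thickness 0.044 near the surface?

Shell fraction = 1 - (1-0.044)^343 ≈ 0.9999998018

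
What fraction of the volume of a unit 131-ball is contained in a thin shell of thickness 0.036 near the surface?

V(inner)/V(outer) = ((1-0.036)/1)^131 ≈ 0.008205, so the shell fraction is 0.991795.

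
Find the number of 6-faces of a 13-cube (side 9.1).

Choose 6 of 13 axes to span the face (C(13,6) = 1716 ways), then fix each of the remaining 7 coordinates at one of its two extreme values (2^7 = 128 ways): 1716·128 = 219648.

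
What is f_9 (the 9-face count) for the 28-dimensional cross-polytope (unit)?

An n-cross-polytope has 2^(k+1)·C(n,k+1) k-faces. Here 2^10·C(28,10) = 1024·13123110 = 13438064640.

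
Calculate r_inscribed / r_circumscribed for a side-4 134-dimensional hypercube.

r_in = 4/2 (half the side); r_out = 4√134/2 (half the diagonal). Ratio = 1/√134 ≈ 0.0863868.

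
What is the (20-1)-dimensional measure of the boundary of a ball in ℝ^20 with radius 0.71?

The surface area of an n-ball is 2π^(n/2) r^(n-1) / Γ(n/2). For n=20, r=0.71: 0.000770326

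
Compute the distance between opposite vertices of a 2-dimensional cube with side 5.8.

Diagonal = √2 · 5.8 ≈ 8.20244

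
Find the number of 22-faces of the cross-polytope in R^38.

An n-cross-polytope has 2^(k+1)·C(n,k+1) k-faces. Here 2^23·C(38,23) = 8388608·15471286560 = 129782558207508480.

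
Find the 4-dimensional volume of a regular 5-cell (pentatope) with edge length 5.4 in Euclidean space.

Volume = 5.4^4 · √(5/2^4) / 4! ≈ 19.8056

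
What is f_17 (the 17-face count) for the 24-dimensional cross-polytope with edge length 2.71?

Each 17-face is the convex hull of 18 vertices, one chosen as ±e_i from each of 18 distinct axes: 2^18·C(24,18) = 35283533824.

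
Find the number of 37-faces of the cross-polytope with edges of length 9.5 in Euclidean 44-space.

Number of 37-faces = 2^(37+1) · C(44,37+1) = 274877906944 · 7059052 = 1940377438768857088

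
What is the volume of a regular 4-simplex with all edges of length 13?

V = (13^4 / 4!) · √((4+1) / 2^4) ≈ 665.254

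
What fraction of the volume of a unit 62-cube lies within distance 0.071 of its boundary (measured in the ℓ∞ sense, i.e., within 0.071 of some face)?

The inner cube has side 1-2·0.071 = 0.858 and volume (0.858)^62 ≈ 7.52e-05, so the shell holds 0.999925 of the volume.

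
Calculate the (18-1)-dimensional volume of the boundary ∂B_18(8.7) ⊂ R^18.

S = n·V_n(r)/r = 18·V_18(8.7)/8.7 (volume-to-surface relation), giving 1.38575e+16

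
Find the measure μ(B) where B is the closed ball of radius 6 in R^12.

V_12(6) = π^(12/2) · (6)^12 / Γ(12/2 + 1) = 15116544·π^6/5 ≈ 2.90658e+09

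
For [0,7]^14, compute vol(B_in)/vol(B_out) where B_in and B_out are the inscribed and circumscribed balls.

The radii are 7/2 and 7√14/2, so the volume ratio is (1/√14)^14 = 14^{-14/2} ≈ 9.48645e-09.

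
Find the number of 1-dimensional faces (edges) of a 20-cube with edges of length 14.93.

An n-cube has n·2^(n-1) edges. With n = 20: 20·524288 = 10485760.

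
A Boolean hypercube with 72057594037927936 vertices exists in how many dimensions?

The n-cube has 2^n vertices, and 72057594037927936 = 2^56, so n = 56.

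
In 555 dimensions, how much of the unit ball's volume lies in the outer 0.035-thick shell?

Shell fraction = 1 - (1-0.035)^555 ≈ 0.9999999974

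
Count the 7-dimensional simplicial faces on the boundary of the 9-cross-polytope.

Number of 7-faces = 2^(7+1) · C(9,7+1) = 256 · 9 = 2304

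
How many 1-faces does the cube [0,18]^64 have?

Number of 1-faces = C(64,1)·2^(64-1) = 64·9223372036854775808 = 590295810358705651712.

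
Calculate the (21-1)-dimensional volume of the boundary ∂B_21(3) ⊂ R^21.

The surface area of an n-ball is 2π^(n/2) r^(n-1) / Γ(n/2). For n=21, r=3: 88159684608·π^10/8083075 ≈ 1.02139e+09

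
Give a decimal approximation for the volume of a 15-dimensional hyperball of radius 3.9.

Volume = π^{15/2}·(3.9)^15/Γ(17/2) ≈ 2.80155e+08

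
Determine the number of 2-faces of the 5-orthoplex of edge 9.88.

Number of 2-faces = 2^(2+1) · C(5,2+1) = 8 · 10 = 80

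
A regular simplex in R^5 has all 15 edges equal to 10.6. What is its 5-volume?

V = (10.6^5 / 5!) · √((5+1) / 2^5) ≈ 482.891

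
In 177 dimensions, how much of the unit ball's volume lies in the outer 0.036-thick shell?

V(inner)/V(outer) = ((1-0.036)/1)^177 ≈ 0.001519, so the shell fraction is 0.998481.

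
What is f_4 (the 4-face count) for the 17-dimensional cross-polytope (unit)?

An n-cross-polytope has 2^(k+1)·C(n,k+1) k-faces. Here 2^5·C(17,5) = 32·6188 = 198016.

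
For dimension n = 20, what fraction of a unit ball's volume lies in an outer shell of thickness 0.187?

1 - (1-0.187)^20 ≈ 0.984085 ≈ 98.41%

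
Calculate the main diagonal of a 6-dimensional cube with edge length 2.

||(2,2,...,2)|| = √(6)·2 ≈ 4.89898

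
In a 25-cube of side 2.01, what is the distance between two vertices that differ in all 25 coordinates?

Diagonal = √25 · 2.01 = 10.05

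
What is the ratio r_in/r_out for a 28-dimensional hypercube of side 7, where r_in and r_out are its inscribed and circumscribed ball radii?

Ratio = (s/2)/(s√28/2) = 28^(-1/2) ≈ 0.188982.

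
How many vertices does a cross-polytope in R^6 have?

Number of 0-faces = 2^(0+1) · C(6,0+1) = 2 · 6 = 12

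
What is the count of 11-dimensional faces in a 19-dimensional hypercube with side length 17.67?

An n-cube has C(n,k)·2^(n-k) k-faces. Here C(19,11)·2^8 = 75582·256 = 19348992.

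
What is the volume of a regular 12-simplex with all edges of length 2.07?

V_12 = √(13) · 2.07^12 / (12! · 2^(12/2)) ≈ 7.27946e-07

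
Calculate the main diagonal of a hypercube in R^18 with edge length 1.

Diagonal = √18 · 1 ≈ 4.24264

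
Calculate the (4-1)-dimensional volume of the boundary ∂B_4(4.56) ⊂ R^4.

S = n·V_n(r)/r = 4·V_4(4.56)/4.56 (volume-to-surface relation), giving 1871.65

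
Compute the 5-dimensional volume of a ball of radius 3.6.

V_5(3.6) = π^(5/2) · (3.6)^5 / Γ(5/2 + 1) ≈ 3182.81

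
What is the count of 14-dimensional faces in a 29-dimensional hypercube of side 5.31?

Number of 14-faces = C(29,14) · 2^(29-14) = 77558760 · 32768 = 2541445447680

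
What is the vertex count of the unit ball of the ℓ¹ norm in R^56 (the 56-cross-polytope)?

Number of vertices = 2n = 112.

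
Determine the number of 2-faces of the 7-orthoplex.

Each 2-face is the convex hull of 3 vertices, one chosen as ±e_i from each of 3 distinct axes: 2^3·C(7,3) = 280.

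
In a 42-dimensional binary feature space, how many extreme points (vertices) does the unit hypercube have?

Number of vertices = 2^42 = 4398046511104.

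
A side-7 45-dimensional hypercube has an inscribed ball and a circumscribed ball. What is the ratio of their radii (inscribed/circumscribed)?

r_in = 7/2 (half the side); r_out = 7√45/2 (half the diagonal). Ratio = 1/√45 ≈ 0.149071.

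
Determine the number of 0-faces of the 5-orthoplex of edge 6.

Number of 0-faces = 2^(0+1) · C(5,0+1) = 2 · 5 = 10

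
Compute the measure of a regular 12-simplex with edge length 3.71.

V = (3.71^12 / 12!) · √((12+1) / 2^12) ≈ 0.000799727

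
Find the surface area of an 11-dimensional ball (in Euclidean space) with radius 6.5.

|∂B_11(6.5)| = 137858491849·π^5/15120 ≈ 2.79017e+09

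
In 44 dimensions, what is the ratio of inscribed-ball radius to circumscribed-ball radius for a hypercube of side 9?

Ratio = (s/2)/(s√44/2) = 44^(-1/2) ≈ 0.150756.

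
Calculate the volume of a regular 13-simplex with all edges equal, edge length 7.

Volume = 7^13 · √(14/2^13) / 13! ≈ 0.643225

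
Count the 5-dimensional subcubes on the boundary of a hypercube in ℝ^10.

Number of 5-faces = C(10,5) · 2^(10-5) = 252 · 32 = 8064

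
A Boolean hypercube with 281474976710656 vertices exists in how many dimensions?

2^n = 281474976710656 ⇒ n = log_2(281474976710656) = 48.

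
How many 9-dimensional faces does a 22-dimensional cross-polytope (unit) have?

Number of 9-faces = 2^(9+1) · C(22,9+1) = 1024 · 646646 = 662165504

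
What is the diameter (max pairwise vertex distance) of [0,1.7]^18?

The space diagonal of an n-cube of side s is s√n. Here 1.7·√18 ≈ 7.21249.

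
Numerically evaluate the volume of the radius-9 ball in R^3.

V_3(9) = π^(3/2) · (9)^3 / Γ(3/2 + 1) = 972·π ≈ 3053.63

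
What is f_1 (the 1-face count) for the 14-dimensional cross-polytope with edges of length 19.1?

Number of 1-faces = 2^(1+1) · C(14,1+1) = 4 · 91 = 364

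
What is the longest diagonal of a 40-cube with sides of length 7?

d = √(7² + 7² + ... + 7²) [40 terms] = √(40·7²) = 7√40 ≈ 44.2719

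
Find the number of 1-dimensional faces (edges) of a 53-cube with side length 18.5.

The 53-cube has n·2^(n-1) = 53·2^52 = 53·4503599627370496 = 238690780250636288 edges.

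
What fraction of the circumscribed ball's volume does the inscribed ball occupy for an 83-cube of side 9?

V_in/V_out = n^(-n/2) = 83^(-83/2) ≈ 2.2817e-80.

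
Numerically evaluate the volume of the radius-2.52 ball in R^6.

Volume = π^{6/2}·(2.52)^6/Γ(4) ≈ 1323.43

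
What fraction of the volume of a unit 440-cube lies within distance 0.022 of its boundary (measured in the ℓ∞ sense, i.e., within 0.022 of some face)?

Shell fraction = 1 - (1-0.044)^440 ≈ 0.9999999975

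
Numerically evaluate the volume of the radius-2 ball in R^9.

V = 16384·π^4/945 ≈ 1688.84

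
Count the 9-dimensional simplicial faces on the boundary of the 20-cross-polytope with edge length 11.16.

Number of 9-faces = 2^(9+1) · C(20,9+1) = 1024 · 184756 = 189190144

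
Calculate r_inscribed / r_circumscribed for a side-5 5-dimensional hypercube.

For an n-cube of any side s, the inradius is s/2 and the circumradius is s√n/2, so the ratio is 1/√5 ≈ 0.447214.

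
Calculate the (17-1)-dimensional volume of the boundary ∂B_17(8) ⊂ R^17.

S = n·V_n(r)/r = 17·V_17(8)/8 (volume-to-surface relation), giving 144115188075855872·π^8/2027025 ≈ 6.74605e+14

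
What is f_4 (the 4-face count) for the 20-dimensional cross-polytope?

Each 4-face is the convex hull of 5 vertices, one chosen as ±e_i from each of 5 distinct axes: 2^5·C(20,5) = 496128.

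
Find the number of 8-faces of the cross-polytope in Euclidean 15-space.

Number of 8-faces = 2^(8+1) · C(15,8+1) = 512 · 5005 = 2562560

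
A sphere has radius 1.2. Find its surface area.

|∂B_3(1.2)| = 4πr² = 4π·(1.2)² ≈ 18.0956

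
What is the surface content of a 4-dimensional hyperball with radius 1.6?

|∂B_4(1.6)| ≈ 80.8518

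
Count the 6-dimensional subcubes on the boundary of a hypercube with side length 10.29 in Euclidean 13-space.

An n-cube has C(n,k)·2^(n-k) k-faces. Here C(13,6)·2^7 = 1716·128 = 219648.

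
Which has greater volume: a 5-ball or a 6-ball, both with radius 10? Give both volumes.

V_5(10) ≈ 526379. V_6(10) ≈ 5.16771e+06. The 6-ball is larger.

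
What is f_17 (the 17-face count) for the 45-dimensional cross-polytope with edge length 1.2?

Each 17-face is the convex hull of 18 vertices, one chosen as ±e_i from each of 18 distinct axes: 2^18·C(45,18) = 449808825041551360.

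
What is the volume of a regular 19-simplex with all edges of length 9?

Volume = 9^19 · √(20/2^19) / 19! ≈ 0.0685872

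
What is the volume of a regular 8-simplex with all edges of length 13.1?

For a regular n-simplex with edge a, V = (a^n / n!)·√((n+1)/2^n). With a=13.1, n=8: V ≈ 4033.21.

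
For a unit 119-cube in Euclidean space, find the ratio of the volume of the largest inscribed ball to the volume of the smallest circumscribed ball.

The radii are 1/2 and 1√119/2, so the volume ratio is (1/√119)^119 = 119^{-119/2} ≈ 3.19857e-124.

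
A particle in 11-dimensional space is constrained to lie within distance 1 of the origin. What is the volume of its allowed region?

V_11(1) = π^(11/2) · (1)^11 / Γ(11/2 + 1) = 64·π^5/10395 ≈ 1.8841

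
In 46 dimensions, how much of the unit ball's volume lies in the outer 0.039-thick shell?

Shell fraction = 1 - (1-0.039)^46 ≈ 0.839574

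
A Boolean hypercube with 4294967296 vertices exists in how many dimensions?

2^n = 4294967296 ⇒ n = log_2(4294967296) = 32.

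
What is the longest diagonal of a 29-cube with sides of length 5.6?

The space diagonal of an n-cube of side s is s√n. Here 5.6·√29 ≈ 30.1569.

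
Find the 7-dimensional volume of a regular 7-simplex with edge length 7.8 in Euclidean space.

Volume = 7.8^7 · √(8/2^7) / 7! ≈ 87.1308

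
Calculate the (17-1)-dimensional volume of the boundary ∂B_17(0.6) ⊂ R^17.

|∂B_17(0.6)| ≈ 0.000676129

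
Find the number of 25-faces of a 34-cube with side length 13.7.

An n-cube has C(n,k)·2^(n-k) k-faces. Here C(34,25)·2^9 = 52451256·512 = 26855043072.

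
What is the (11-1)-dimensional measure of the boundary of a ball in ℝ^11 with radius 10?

S = n·V_n(r)/r = 11·V_11(10)/10 (volume-to-surface relation), giving 128000000000·π^5/189 ≈ 2.07251e+11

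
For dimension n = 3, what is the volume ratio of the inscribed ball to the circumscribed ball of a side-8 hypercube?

V_in / V_out = (r_in/r_out)^3 = (1/√3)^3 = 3^(-3/2) ≈ 0.19245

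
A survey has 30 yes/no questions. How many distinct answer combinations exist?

The 30-cube has 2^30 = 1073741824 vertices.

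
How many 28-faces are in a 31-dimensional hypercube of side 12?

Number of 28-faces = C(31,28) · 2^(31-28) = 4495 · 8 = 35960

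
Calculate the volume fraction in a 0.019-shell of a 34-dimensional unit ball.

1 - (1-0.019)^34 ≈ 0.47911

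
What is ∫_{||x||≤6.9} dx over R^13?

V_13(6.9) = π^(13/2) · (6.9)^13 / Γ(13/2 + 1) ≈ 7.31778e+10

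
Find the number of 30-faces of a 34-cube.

An n-cube has C(n,k)·2^(n-k) k-faces. Here C(34,30)·2^4 = 46376·16 = 742016.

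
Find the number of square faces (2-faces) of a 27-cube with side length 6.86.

An n-cube has C(n,k)·2^(n-k) k-faces. Here C(27,2)·2^25 = 351·33554432 = 11777605632.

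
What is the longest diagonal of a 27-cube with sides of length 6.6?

d = √(6.6² + 6.6² + ... + 6.6²) [27 terms] = √(27·6.6²) = 6.6√27 ≈ 34.2946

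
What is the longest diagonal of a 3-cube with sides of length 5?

d = √(5² + 5² + ... + 5²) [3 terms] = √(3·5²) = 5√3 ≈ 8.66025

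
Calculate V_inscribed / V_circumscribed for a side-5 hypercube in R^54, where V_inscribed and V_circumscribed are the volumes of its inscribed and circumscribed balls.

V_in/V_out = n^(-n/2) = 54^(-54/2) ≈ 1.68023e-47.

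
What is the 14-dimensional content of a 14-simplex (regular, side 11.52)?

V_14 = √(15) · 11.52^14 / (14! · 2^(14/2)) ≈ 251.63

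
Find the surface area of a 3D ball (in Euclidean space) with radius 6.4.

The surface area of an n-ball is 2π^(n/2) r^(n-1) / Γ(n/2). For n=3, r=6.4: 4πr² = 4π·(6.4)² ≈ 514.719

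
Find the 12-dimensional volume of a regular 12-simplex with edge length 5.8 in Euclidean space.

V_12 = √(13) · 5.8^12 / (12! · 2^(12/2)) ≈ 0.170448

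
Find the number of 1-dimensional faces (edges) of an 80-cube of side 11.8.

Number of 1-faces = C(80,1)·2^(80-1) = 80·604462909807314587353088 = 48357032784585166988247040.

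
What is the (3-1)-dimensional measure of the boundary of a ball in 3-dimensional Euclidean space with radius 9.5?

|∂B_3(9.5)| = 4πr² = 4π·(9.5)² ≈ 1134.11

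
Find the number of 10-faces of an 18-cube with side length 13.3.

An n-cube has C(n,k)·2^(n-k) k-faces. Here C(18,10)·2^8 = 43758·256 = 11202048.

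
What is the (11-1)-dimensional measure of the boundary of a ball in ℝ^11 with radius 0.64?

S_11(0.64) = 2·π^(11/2)·(0.64)^10 / Γ(11/2) ≈ 0.238945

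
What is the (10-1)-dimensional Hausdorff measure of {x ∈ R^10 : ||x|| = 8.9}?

S = n·V_n(r)/r = 10·V_10(8.9)/8.9 (volume-to-surface relation), giving 8.93466e+09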